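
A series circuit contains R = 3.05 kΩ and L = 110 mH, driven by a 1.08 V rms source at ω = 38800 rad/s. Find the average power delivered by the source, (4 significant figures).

129.3 μW

X_L = ωL = 4268 Ω
Z = 3050 + j4268 Ω
|Z| = √(3050² + 4268²) = 5246 Ω
∠Z = arctan(4268/3050) = 54.45°
I = V/|Z| = 205.9 μA
P = VI cos φ = 1.08 × 0.0002059 × cos(54.45°) = 129.3 μW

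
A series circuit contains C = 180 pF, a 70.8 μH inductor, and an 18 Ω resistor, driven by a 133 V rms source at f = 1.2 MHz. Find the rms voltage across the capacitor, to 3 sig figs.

ω = 2πf = 7.54e+06 rad/s
X_L = ωL = 534 Ω
X_C = 1/(ωC) = 737 Ω
Net reactance X = X_L − X_C = -203 Ω
Z = 18.0 − j203 Ω
|Z| = √(18.0² + 203²) = 204 Ω
I = V/|Z| = 653 mA
V_C = I·|Z_C| = 0.653 × 737 = 481 V

481 V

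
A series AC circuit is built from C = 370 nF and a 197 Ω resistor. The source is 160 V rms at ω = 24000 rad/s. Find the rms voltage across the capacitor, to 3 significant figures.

X_C = 1/(ωC) = 113 Ω
Z = 197 − j113 Ω
|Z| = √(197² + 113²) = 227 Ω
I = V/|Z| = 705 mA
V_C = I·|Z_C| = 0.705 × 113 = 79.4 V

79.4 V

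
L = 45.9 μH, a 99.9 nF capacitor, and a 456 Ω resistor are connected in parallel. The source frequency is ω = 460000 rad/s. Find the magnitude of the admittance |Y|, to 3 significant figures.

X_L = ωL = 21.1 Ω
X_C = 1/(ωC) = 21.8 Ω
Parallel: admittances add. Y = 1/R + 1/(jωL) + jωC
Y = (0.00219 − j0.00141) S
|Y| = 0.00261 S → |Z| = 1/|Y| = 384 Ω, ∠Z = −∠Y = 32.7°

2.61 mS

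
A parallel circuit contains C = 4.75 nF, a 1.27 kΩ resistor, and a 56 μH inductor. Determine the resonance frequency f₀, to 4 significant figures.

308.6 kHz

ω₀ = 1/√(LC) = 1/√(5.6e-05 × 4.75e-09) = 1.939e+06 rad/s
f₀ = ω₀/(2π) = 308.6 kHz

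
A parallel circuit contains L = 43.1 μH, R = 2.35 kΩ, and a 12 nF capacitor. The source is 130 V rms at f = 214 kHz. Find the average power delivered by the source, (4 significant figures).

ω = 2πf = 1.345e+06 rad/s
X_L = ωL = 57.95 Ω
X_C = 1/(ωC) = 61.98 Ω
Parallel: admittances add. Y = 1/R + 1/(jωL) + jωC
Y = (0.0004255 − j0.001120) S
|Y| = 0.001198 S → |Z| = 1/|Y| = 834.4 Ω, ∠Z = −∠Y = 69.20°
I = V/|Z| = 155.8 mA
P = VI cos φ = 130 × 0.1558 × cos(69.20°) = 7.191 W

7.191 W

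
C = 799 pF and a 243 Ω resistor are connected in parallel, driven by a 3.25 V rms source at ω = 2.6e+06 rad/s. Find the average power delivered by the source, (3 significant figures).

43.5 mW

X_C = 1/(ωC) = 481 Ω
Parallel: admittances add. Y = 1/R + jωC
Y = (0.00412 + j0.00208) S
|Y| = 0.00461 S → |Z| = 1/|Y| = 217 Ω, ∠Z = −∠Y = -26.8°
I = V/|Z| = 15.0 mA
P = VI cos φ = 3.25 × 0.0150 × cos(-26.8°) = 43.5 mW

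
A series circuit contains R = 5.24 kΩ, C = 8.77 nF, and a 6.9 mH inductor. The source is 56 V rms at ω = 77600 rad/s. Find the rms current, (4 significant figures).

10.52 mA

X_L = ωL = 535.4 Ω
X_C = 1/(ωC) = 1469 Ω
Net reactance X = X_L − X_C = -934.0 Ω
Z = 5240 − j934.0 Ω
|Z| = √(5240² + 934.0²) = 5323 Ω
I = V/|Z| = 56/5323 = 10.52 mA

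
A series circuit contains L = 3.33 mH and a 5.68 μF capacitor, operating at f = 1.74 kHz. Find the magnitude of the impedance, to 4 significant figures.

ω = 2πf = 10930 rad/s
X_L = ωL = 36.41 Ω
X_C = 1/(ωC) = 16.10 Ω
Net reactance X = X_L − X_C = 20.30 Ω
Z = j20.30 Ω
|Z| = √(0² + 20.30²) = 20.30 Ω

20.30 Ω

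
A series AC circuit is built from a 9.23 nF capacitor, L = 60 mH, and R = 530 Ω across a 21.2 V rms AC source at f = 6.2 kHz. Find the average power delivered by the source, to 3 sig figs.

498 mW

ω = 2πf = 38960 rad/s
X_L = ωL = 2340 Ω
X_C = 1/(ωC) = 2780 Ω
Net reactance X = X_L − X_C = -444 Ω
Z = 530 − j444 Ω
|Z| = √(530² + 444²) = 691 Ω
∠Z = arctan(-444/530) = -39.9°
I = V/|Z| = 30.7 mA
P = VI cos φ = 21.2 × 0.0307 × cos(-39.9°) = 498 mW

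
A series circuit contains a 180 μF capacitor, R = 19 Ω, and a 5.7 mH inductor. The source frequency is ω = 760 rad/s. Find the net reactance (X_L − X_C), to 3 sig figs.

-2.98 Ω

X_L = ωL = 4.33 Ω
X_C = 1/(ωC) = 7.31 Ω
X = 4.33 − 7.31 = -2.98 Ω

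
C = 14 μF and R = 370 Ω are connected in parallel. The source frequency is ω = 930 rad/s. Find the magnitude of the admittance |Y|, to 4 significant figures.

13.30 mS

X_C = 1/(ωC) = 76.80 Ω
Parallel: admittances add. Y = 1/R + jωC
Y = (0.002703 + j0.01302) S
|Y| = 0.01330 S → |Z| = 1/|Y| = 75.20 Ω, ∠Z = −∠Y = -78.27°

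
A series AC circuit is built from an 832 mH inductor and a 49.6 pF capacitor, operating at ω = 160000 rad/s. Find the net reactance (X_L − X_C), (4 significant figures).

X_L = ωL = 133100 Ω
X_C = 1/(ωC) = 126000 Ω
X = 133100 − 126000 = 7112 Ω

7112 Ω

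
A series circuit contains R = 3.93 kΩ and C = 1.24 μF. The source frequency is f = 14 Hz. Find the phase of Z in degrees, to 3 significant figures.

ω = 2πf = 87.96 rad/s
X_C = 1/(ωC) = 9170 Ω
Z = 3930 − j9170 Ω
|Z| = √(3930² + 9170²) = 9970 Ω
∠Z = arctan(-9170/3930) = -66.8°

-66.8°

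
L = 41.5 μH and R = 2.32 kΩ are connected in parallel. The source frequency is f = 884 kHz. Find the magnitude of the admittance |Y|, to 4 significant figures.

ω = 2πf = 5.554e+06 rad/s
X_L = ωL = 230.5 Ω
Parallel: admittances add. Y = 1/R + 1/(jωL)
Y = (0.0004310 − j0.004338) S
|Y| = 0.004360 S → |Z| = 1/|Y| = 229.4 Ω, ∠Z = −∠Y = 84.33°

4.360 mS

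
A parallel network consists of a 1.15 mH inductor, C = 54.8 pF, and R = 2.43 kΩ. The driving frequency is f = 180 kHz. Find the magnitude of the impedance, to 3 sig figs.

1220 Ω

ω = 2πf = 1.131e+06 rad/s
X_L = ωL = 1300 Ω
X_C = 1/(ωC) = 16100 Ω
Parallel: admittances add. Y = 1/R + 1/(jωL) + jωC
Y = (0.000412 − j0.000707) S
|Y| = 0.000818 S → |Z| = 1/|Y| = 1220 Ω, ∠Z = −∠Y = 59.8°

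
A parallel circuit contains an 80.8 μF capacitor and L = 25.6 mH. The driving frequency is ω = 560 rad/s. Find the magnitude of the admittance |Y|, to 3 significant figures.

X_L = ωL = 14.3 Ω
X_C = 1/(ωC) = 22.1 Ω
Parallel: admittances add. Y = 1/(jωL) + jωC
Y = (0 − j0.0245) S
|Y| = 0.0245 S → |Z| = 1/|Y| = 40.8 Ω, ∠Z = −∠Y = 90.0°

24.5 mS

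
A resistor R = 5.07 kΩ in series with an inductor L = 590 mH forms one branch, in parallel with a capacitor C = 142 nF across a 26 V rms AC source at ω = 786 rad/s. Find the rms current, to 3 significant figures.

5.64 mA

X_L = ωL = 464 Ω
X_C = 1/(ωC) = 8960 Ω
Branch 1 (R+jX_L): Z₁ = 5070 + j464 Ω, |Z₁| = 5090 Ω
Branch 2 (−jX_C): Z₂ = −j8960 Ω
Parallel: Z = Z₁Z₂/(Z₁+Z₂), |Z| = 4610 Ω, ∠Z = -25.6°
I = V/|Z| = 26/4610 = 5.64 mA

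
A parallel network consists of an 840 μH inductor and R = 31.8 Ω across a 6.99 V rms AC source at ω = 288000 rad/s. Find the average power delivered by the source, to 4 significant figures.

1.536 W

X_L = ωL = 241.9 Ω
Parallel: admittances add. Y = 1/R + 1/(jωL)
Y = (0.03145 − j0.004134) S
|Y| = 0.03172 S → |Z| = 1/|Y| = 31.53 Ω, ∠Z = −∠Y = 7.489°
I = V/|Z| = 221.7 mA
P = VI cos φ = 6.99 × 0.2217 × cos(7.489°) = 1.536 W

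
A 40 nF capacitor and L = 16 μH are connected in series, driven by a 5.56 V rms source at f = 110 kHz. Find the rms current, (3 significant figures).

221 mA

ω = 2πf = 691200 rad/s
X_L = ωL = 11.1 Ω
X_C = 1/(ωC) = 36.2 Ω
Net reactance X = X_L − X_C = -25.1 Ω
Z = − j25.1 Ω
|Z| = √(0² + 25.1²) = 25.1 Ω
I = V/|Z| = 5.56/25.1 = 221 mA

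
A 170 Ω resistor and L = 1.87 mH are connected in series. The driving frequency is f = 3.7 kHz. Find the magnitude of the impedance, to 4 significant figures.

175.5 Ω

ω = 2πf = 23250 rad/s
X_L = ωL = 43.47 Ω
Z = 170.0 + j43.47 Ω
|Z| = √(170.0² + 43.47²) = 175.5 Ω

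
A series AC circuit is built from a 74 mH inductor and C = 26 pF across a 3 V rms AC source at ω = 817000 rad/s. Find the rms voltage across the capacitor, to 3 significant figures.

X_L = ωL = 60500 Ω
X_C = 1/(ωC) = 47100 Ω
Net reactance X = X_L − X_C = 13400 Ω
Z = j13400 Ω
|Z| = √(0² + 13400²) = 13400 Ω
I = V/|Z| = 224 μA
V_C = I·|Z_C| = 0.000224 × 47100 = 10.6 V

10.6 V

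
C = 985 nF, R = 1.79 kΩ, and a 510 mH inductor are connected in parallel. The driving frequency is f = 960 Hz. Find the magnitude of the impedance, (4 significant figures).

ω = 2πf = 6032 rad/s
X_L = ωL = 3076 Ω
X_C = 1/(ωC) = 168.3 Ω
Parallel: admittances add. Y = 1/R + 1/(jωL) + jωC
Y = (0.0005587 + j0.005616) S
|Y| = 0.005644 S → |Z| = 1/|Y| = 177.2 Ω, ∠Z = −∠Y = -84.32°

177.2 Ω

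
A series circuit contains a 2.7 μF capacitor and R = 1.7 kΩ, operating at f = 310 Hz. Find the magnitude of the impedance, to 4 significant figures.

1711 Ω

ω = 2πf = 1948 rad/s
X_C = 1/(ωC) = 190.1 Ω
Z = 1700 − j190.1 Ω
|Z| = √(1700² + 190.1²) = 1711 Ω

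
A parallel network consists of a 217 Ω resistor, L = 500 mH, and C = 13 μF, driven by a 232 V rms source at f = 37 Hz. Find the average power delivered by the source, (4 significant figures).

248.0 W

ω = 2πf = 232.5 rad/s
X_L = ωL = 116.2 Ω
X_C = 1/(ωC) = 330.9 Ω
Parallel: admittances add. Y = 1/R + 1/(jωL) + jωC
Y = (0.004608 − j0.005581) S
|Y| = 0.007237 S → |Z| = 1/|Y| = 138.2 Ω, ∠Z = −∠Y = 50.45°
I = V/|Z| = 1.679 A
P = VI cos φ = 232 × 1.679 × cos(50.45°) = 248.0 W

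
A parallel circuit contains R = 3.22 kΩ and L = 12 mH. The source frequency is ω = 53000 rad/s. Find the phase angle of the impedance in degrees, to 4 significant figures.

78.83°

X_L = ωL = 636.0 Ω
Parallel: admittances add. Y = 1/R + 1/(jωL)
Y = (0.0003106 − j0.001572) S
|Y| = 0.001603 S → |Z| = 1/|Y| = 623.9 Ω, ∠Z = −∠Y = 78.83°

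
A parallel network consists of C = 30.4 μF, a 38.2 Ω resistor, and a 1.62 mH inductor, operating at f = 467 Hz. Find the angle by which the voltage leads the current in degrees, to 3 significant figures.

ω = 2πf = 2934 rad/s
X_L = ωL = 4.75 Ω
X_C = 1/(ωC) = 11.2 Ω
Parallel: admittances add. Y = 1/R + 1/(jωL) + jωC
Y = (0.0262 − j0.121) S
|Y| = 0.124 S → |Z| = 1/|Y| = 8.07 Ω, ∠Z = −∠Y = 77.8°

77.8°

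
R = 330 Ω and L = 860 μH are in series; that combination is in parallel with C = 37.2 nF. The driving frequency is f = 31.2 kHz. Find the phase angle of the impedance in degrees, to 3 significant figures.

-68.4°

ω = 2πf = 196000 rad/s
X_L = ωL = 169 Ω
X_C = 1/(ωC) = 137 Ω
Branch 1 (R+jX_L): Z₁ = 330 + j169 Ω, |Z₁| = 371 Ω
Branch 2 (−jX_C): Z₂ = −j137 Ω
Parallel: Z = Z₁Z₂/(Z₁+Z₂), |Z| = 153 Ω, ∠Z = -68.4°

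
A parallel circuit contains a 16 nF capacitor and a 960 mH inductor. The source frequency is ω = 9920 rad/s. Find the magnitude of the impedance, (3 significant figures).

X_L = ωL = 9520 Ω
X_C = 1/(ωC) = 6300 Ω
Parallel: admittances add. Y = 1/(jωL) + jωC
Y = (0 + j5.37e-05) S
|Y| = 5.37e-05 S → |Z| = 1/|Y| = 18600 Ω, ∠Z = −∠Y = -90.0°

18600 Ω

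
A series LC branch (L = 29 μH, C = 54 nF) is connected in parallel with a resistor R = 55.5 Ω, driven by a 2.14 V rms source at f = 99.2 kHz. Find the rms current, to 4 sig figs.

ω = 2πf = 623300 rad/s
X_L = ωL = 18.08 Ω
X_C = 1/(ωC) = 29.71 Ω
Branch 1: Z₁ = R = 55.50 Ω
Branch 2 (series LC): Z₂ = j(X_L − X_C) = −j11.64 Ω
Parallel: Z = Z₁Z₂/(Z₁+Z₂), |Z| = 11.39 Ω, ∠Z = -78.16°
I = V/|Z| = 2.14/11.39 = 187.9 mA

187.9 mA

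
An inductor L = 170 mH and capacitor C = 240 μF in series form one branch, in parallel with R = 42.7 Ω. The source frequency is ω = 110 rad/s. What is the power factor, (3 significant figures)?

X_L = ωL = 18.7 Ω
X_C = 1/(ωC) = 37.9 Ω
Branch 1: Z₁ = R = 42.7 Ω
Branch 2 (series LC): Z₂ = j(X_L − X_C) = −j19.2 Ω
Parallel: Z = Z₁Z₂/(Z₁+Z₂), |Z| = 17.5 Ω, ∠Z = -65.8°
cos φ = cos(-65.8°) = 0.410

0.410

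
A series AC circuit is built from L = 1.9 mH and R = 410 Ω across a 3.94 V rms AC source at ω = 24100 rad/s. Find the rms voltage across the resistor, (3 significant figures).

X_L = ωL = 45.8 Ω
Z = 410 + j45.8 Ω
|Z| = √(410² + 45.8²) = 413 Ω
I = V/|Z| = 9.55 mA
V_R = I·|Z_R| = 0.00955 × 410 = 3.92 V

3.92 V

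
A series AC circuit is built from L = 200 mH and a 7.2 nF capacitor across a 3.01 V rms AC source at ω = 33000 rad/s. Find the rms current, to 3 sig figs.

X_L = ωL = 6600 Ω
X_C = 1/(ωC) = 4210 Ω
Net reactance X = X_L − X_C = 2390 Ω
Z = j2390 Ω
|Z| = √(0² + 2390²) = 2390 Ω
I = V/|Z| = 3.01/2390 = 1.26 mA

1.26 mA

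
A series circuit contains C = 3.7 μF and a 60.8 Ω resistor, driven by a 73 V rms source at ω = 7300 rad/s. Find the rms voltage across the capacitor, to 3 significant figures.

38.0 V

X_C = 1/(ωC) = 37.0 Ω
Z = 60.8 − j37.0 Ω
|Z| = √(60.8² + 37.0²) = 71.2 Ω
I = V/|Z| = 1.03 A
V_C = I·|Z_C| = 1.03 × 37.0 = 38.0 V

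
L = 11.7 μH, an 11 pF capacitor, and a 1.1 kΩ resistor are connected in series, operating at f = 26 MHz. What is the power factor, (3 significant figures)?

ω = 2πf = 1.634e+08 rad/s
X_L = ωL = 1910 Ω
X_C = 1/(ωC) = 556 Ω
Net reactance X = X_L − X_C = 1350 Ω
Z = 1100 + j1350 Ω
|Z| = √(1100² + 1350²) = 1750 Ω
∠Z = arctan(1350/1100) = 50.9°
cos φ = cos(50.9°) = 0.630

0.630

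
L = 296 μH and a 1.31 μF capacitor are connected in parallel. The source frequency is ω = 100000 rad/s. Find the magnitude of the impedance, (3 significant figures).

10.3 Ω

X_L = ωL = 29.6 Ω
X_C = 1/(ωC) = 7.63 Ω
Parallel: admittances add. Y = 1/(jωL) + jωC
Y = (0 + j0.0972) S
|Y| = 0.0972 S → |Z| = 1/|Y| = 10.3 Ω, ∠Z = −∠Y = -90.0°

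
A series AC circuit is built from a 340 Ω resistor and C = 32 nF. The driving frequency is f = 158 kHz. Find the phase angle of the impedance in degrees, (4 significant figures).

ω = 2πf = 992700 rad/s
X_C = 1/(ωC) = 31.48 Ω
Z = 340.0 − j31.48 Ω
|Z| = √(340.0² + 31.48²) = 341.5 Ω
∠Z = arctan(-31.48/340.0) = -5.290°

-5.290°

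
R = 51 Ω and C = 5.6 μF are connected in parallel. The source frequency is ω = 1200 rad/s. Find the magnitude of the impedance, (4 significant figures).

48.25 Ω

X_C = 1/(ωC) = 148.8 Ω
Parallel: admittances add. Y = 1/R + jωC
Y = (0.01961 + j0.006720) S
|Y| = 0.02073 S → |Z| = 1/|Y| = 48.25 Ω, ∠Z = −∠Y = -18.92°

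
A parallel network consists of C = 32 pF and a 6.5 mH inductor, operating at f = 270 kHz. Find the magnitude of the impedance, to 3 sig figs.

ω = 2πf = 1.696e+06 rad/s
X_L = ωL = 11000 Ω
X_C = 1/(ωC) = 18400 Ω
Parallel: admittances add. Y = 1/(jωL) + jωC
Y = (0 − j3.64e-05) S
|Y| = 3.64e-05 S → |Z| = 1/|Y| = 27500 Ω, ∠Z = −∠Y = 90.0°

27500 Ω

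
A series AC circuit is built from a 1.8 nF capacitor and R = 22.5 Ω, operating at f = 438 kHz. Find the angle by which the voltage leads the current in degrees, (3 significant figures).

ω = 2πf = 2.752e+06 rad/s
X_C = 1/(ωC) = 202 Ω
Z = 22.5 − j202 Ω
|Z| = √(22.5² + 202²) = 203 Ω
∠Z = arctan(-202/22.5) = -83.6°

-83.6°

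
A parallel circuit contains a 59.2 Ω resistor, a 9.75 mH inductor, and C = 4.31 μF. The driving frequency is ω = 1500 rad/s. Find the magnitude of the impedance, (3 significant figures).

X_L = ωL = 14.6 Ω
X_C = 1/(ωC) = 155 Ω
Parallel: admittances add. Y = 1/R + 1/(jωL) + jωC
Y = (0.0169 − j0.0619) S
|Y| = 0.0642 S → |Z| = 1/|Y| = 15.6 Ω, ∠Z = −∠Y = 74.7°

15.6 Ω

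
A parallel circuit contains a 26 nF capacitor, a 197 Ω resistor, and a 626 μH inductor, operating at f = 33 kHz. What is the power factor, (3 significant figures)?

0.910

ω = 2πf = 207300 rad/s
X_L = ωL = 130 Ω
X_C = 1/(ωC) = 185 Ω
Parallel: admittances add. Y = 1/R + 1/(jωL) + jωC
Y = (0.00508 − j0.00231) S
|Y| = 0.00558 S → |Z| = 1/|Y| = 179 Ω, ∠Z = −∠Y = 24.5°
cos φ = cos(24.5°) = 0.910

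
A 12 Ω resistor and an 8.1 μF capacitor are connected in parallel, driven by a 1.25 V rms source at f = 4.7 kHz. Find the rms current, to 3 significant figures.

317 mA

ω = 2πf = 29530 rad/s
X_C = 1/(ωC) = 4.18 Ω
Parallel: admittances add. Y = 1/R + jωC
Y = (0.0833 + j0.239) S
|Y| = 0.253 S → |Z| = 1/|Y| = 3.95 Ω, ∠Z = −∠Y = -70.8°
I = V/|Z| = 1.25/3.95 = 317 mA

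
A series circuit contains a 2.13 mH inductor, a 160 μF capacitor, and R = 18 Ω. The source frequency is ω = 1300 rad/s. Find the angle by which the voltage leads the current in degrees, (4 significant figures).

-6.462°

X_L = ωL = 2.769 Ω
X_C = 1/(ωC) = 4.808 Ω
Net reactance X = X_L − X_C = -2.039 Ω
Z = 18.00 − j2.039 Ω
|Z| = √(18.00² + 2.039²) = 18.12 Ω
∠Z = arctan(-2.039/18.00) = -6.462°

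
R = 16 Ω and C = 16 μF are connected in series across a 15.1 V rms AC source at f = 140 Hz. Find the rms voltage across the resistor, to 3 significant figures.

3.32 V

ω = 2πf = 879.6 rad/s
X_C = 1/(ωC) = 71.1 Ω
Z = 16.0 − j71.1 Ω
|Z| = √(16.0² + 71.1²) = 72.8 Ω
I = V/|Z| = 207 mA
V_R = I·|Z_R| = 0.207 × 16.0 = 3.32 V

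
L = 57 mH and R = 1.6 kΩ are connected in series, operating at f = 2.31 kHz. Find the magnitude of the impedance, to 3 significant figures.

ω = 2πf = 14510 rad/s
X_L = ωL = 827 Ω
Z = 1600 + j827 Ω
|Z| = √(1600² + 827²) = 1800 Ω

1800 Ω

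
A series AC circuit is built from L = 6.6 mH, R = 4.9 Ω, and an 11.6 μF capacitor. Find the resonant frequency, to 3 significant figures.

ω₀ = 1/√(LC) = 1/√(0.0066 × 1.16e-05) = 3614 rad/s
f₀ = ω₀/(2π) = 575 Hz

575 Hz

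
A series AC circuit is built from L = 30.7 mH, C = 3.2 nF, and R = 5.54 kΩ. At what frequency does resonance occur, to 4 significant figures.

ω₀ = 1/√(LC) = 1/√(0.0307 × 3.2e-09) = 100900 rad/s
f₀ = ω₀/(2π) = 16.06 kHz

16.06 kHz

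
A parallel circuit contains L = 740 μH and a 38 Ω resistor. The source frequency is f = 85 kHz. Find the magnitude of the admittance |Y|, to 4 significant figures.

26.44 mS

ω = 2πf = 534100 rad/s
X_L = ωL = 395.2 Ω
Parallel: admittances add. Y = 1/R + 1/(jωL)
Y = (0.02632 − j0.002530) S
|Y| = 0.02644 S → |Z| = 1/|Y| = 37.83 Ω, ∠Z = −∠Y = 5.492°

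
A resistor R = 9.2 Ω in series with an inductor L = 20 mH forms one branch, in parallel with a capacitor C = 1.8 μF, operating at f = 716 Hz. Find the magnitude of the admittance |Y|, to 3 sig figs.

3.11 mS

ω = 2πf = 4499 rad/s
X_L = ωL = 90.0 Ω
X_C = 1/(ωC) = 123 Ω
Branch 1 (R+jX_L): Z₁ = 9.20 + j90.0 Ω, |Z₁| = 90.4 Ω
Branch 2 (−jX_C): Z₂ = −j123 Ω
Parallel: Z = Z₁Z₂/(Z₁+Z₂), |Z| = 321 Ω, ∠Z = 68.8°
|Y| = 1/|Z| = 3.11 mS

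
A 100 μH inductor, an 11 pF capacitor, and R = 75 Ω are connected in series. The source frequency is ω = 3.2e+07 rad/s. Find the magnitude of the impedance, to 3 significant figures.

367 Ω

X_L = ωL = 3200 Ω
X_C = 1/(ωC) = 2840 Ω
Net reactance X = X_L − X_C = 359 Ω
Z = 75.0 + j359 Ω
|Z| = √(75.0² + 359²) = 367 Ω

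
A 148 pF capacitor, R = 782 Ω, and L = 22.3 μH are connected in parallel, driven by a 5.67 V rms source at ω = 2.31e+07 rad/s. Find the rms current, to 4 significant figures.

11.08 mA

X_L = ωL = 515.1 Ω
X_C = 1/(ωC) = 292.5 Ω
Parallel: admittances add. Y = 1/R + 1/(jωL) + jωC
Y = (0.001279 + j0.001478) S
|Y| = 0.001954 S → |Z| = 1/|Y| = 511.8 Ω, ∠Z = −∠Y = -49.12°
I = V/|Z| = 5.67/511.8 = 11.08 mA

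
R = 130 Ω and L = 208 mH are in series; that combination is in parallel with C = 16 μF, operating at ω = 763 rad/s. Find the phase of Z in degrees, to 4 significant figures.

X_L = ωL = 158.7 Ω
X_C = 1/(ωC) = 81.91 Ω
Branch 1 (R+jX_L): Z₁ = 130.0 + j158.7 Ω, |Z₁| = 205.2 Ω
Branch 2 (−jX_C): Z₂ = −j81.91 Ω
Parallel: Z = Z₁Z₂/(Z₁+Z₂), |Z| = 111.3 Ω, ∠Z = -69.89°

-69.89°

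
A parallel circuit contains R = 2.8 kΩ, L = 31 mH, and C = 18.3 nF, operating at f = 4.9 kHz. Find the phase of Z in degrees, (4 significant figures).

ω = 2πf = 30790 rad/s
X_L = ωL = 954.4 Ω
X_C = 1/(ωC) = 1775 Ω
Parallel: admittances add. Y = 1/R + 1/(jωL) + jωC
Y = (0.0003571 − j0.0004843) S
|Y| = 0.0006018 S → |Z| = 1/|Y| = 1662 Ω, ∠Z = −∠Y = 53.60°

53.60°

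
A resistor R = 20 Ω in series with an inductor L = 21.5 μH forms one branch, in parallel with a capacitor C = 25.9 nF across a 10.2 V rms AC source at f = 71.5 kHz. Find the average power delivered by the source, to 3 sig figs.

ω = 2πf = 449200 rad/s
X_L = ωL = 9.66 Ω
X_C = 1/(ωC) = 85.9 Ω
Branch 1 (R+jX_L): Z₁ = 20.0 + j9.66 Ω, |Z₁| = 22.2 Ω
Branch 2 (−jX_C): Z₂ = −j85.9 Ω
Parallel: Z = Z₁Z₂/(Z₁+Z₂), |Z| = 24.2 Ω, ∠Z = 11.1°
I = V/|Z| = 421 mA
P = VI cos φ = 10.2 × 0.421 × cos(11.1°) = 4.22 W

4.22 W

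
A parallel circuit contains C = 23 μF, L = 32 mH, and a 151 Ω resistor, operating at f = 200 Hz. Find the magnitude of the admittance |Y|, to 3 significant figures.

7.75 mS

ω = 2πf = 1257 rad/s
X_L = ωL = 40.2 Ω
X_C = 1/(ωC) = 34.6 Ω
Parallel: admittances add. Y = 1/R + 1/(jωL) + jωC
Y = (0.00662 + j0.00403) S
|Y| = 0.00775 S → |Z| = 1/|Y| = 129 Ω, ∠Z = −∠Y = -31.4°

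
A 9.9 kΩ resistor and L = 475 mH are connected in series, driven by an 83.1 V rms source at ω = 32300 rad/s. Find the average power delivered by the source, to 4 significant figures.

X_L = ωL = 15340 Ω
Z = 9900 + j15340 Ω
|Z| = √(9900² + 15340²) = 18260 Ω
∠Z = arctan(15340/9900) = 57.17°
I = V/|Z| = 4.551 mA
P = VI cos φ = 83.1 × 0.004551 × cos(57.17°) = 205.1 mW

205.1 mW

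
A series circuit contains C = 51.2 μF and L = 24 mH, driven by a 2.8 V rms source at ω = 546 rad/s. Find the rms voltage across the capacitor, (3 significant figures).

X_L = ωL = 13.1 Ω
X_C = 1/(ωC) = 35.8 Ω
Net reactance X = X_L − X_C = -22.7 Ω
Z = − j22.7 Ω
|Z| = √(0² + 22.7²) = 22.7 Ω
I = V/|Z| = 124 mA
V_C = I·|Z_C| = 0.124 × 35.8 = 4.42 V

4.42 V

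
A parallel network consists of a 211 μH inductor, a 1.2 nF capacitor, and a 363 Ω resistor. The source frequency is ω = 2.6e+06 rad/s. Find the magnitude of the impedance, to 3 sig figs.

X_L = ωL = 549 Ω
X_C = 1/(ωC) = 321 Ω
Parallel: admittances add. Y = 1/R + 1/(jωL) + jωC
Y = (0.00275 + j0.00130) S
|Y| = 0.00304 S → |Z| = 1/|Y| = 328 Ω, ∠Z = −∠Y = -25.2°

328 Ω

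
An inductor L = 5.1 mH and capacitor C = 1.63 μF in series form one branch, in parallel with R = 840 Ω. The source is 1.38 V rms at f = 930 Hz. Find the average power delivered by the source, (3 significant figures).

ω = 2πf = 5843 rad/s
X_L = ωL = 29.8 Ω
X_C = 1/(ωC) = 105 Ω
Branch 1: Z₁ = R = 840 Ω
Branch 2 (series LC): Z₂ = j(X_L − X_C) = −j75.2 Ω
Parallel: Z = Z₁Z₂/(Z₁+Z₂), |Z| = 74.9 Ω, ∠Z = -84.9°
I = V/|Z| = 18.4 mA
P = VI cos φ = 1.38 × 0.0184 × cos(-84.9°) = 2.27 mW

2.27 mW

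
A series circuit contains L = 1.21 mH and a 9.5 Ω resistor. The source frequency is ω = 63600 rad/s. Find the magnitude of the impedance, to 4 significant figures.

77.54 Ω

X_L = ωL = 76.96 Ω
Z = 9.500 + j76.96 Ω
|Z| = √(9.500² + 76.96²) = 77.54 Ω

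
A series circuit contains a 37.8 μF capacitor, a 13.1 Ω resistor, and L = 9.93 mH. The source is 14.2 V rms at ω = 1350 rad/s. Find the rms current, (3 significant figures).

X_L = ωL = 13.4 Ω
X_C = 1/(ωC) = 19.6 Ω
Net reactance X = X_L − X_C = -6.19 Ω
Z = 13.1 − j6.19 Ω
|Z| = √(13.1² + 6.19²) = 14.5 Ω
I = V/|Z| = 14.2/14.5 = 980 mA

980 mA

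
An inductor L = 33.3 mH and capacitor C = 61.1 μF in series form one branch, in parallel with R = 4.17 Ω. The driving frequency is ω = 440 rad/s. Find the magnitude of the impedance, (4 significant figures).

4.100 Ω

X_L = ωL = 14.65 Ω
X_C = 1/(ωC) = 37.20 Ω
Branch 1: Z₁ = R = 4.170 Ω
Branch 2 (series LC): Z₂ = j(X_L − X_C) = −j22.54 Ω
Parallel: Z = Z₁Z₂/(Z₁+Z₂), |Z| = 4.100 Ω, ∠Z = -10.48°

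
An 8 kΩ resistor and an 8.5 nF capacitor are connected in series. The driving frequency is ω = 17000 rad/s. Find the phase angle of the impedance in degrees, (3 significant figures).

X_C = 1/(ωC) = 6920 Ω
Z = 8000 − j6920 Ω
|Z| = √(8000² + 6920²) = 10600 Ω
∠Z = arctan(-6920/8000) = -40.9°

-40.9°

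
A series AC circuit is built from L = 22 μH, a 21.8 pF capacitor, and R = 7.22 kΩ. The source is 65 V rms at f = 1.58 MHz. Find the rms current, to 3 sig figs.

7.69 mA

ω = 2πf = 9.927e+06 rad/s
X_L = ωL = 218 Ω
X_C = 1/(ωC) = 4620 Ω
Net reactance X = X_L − X_C = -4400 Ω
Z = 7220 − j4400 Ω
|Z| = √(7220² + 4400²) = 8460 Ω
I = V/|Z| = 65/8460 = 7.69 mA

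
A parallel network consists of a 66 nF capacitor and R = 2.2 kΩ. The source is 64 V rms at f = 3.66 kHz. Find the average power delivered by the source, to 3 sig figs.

ω = 2πf = 23000 rad/s
X_C = 1/(ωC) = 659 Ω
Parallel: admittances add. Y = 1/R + jωC
Y = (0.000455 + j0.00152) S
|Y| = 0.00158 S → |Z| = 1/|Y| = 631 Ω, ∠Z = −∠Y = -73.3°
I = V/|Z| = 101 mA
P = VI cos φ = 64 × 0.101 × cos(-73.3°) = 1.86 W

1.86 W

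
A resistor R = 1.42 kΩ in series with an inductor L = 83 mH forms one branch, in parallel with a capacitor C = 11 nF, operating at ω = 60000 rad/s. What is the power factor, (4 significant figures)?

X_L = ωL = 4980 Ω
X_C = 1/(ωC) = 1515 Ω
Branch 1 (R+jX_L): Z₁ = 1420 + j4980 Ω, |Z₁| = 5178 Ω
Branch 2 (−jX_C): Z₂ = −j1515 Ω
Parallel: Z = Z₁Z₂/(Z₁+Z₂), |Z| = 2095 Ω, ∠Z = -83.63°
cos φ = cos(-83.63°) = 0.1110

0.1110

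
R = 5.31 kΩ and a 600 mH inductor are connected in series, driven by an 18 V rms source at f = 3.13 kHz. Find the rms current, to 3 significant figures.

ω = 2πf = 19670 rad/s
X_L = ωL = 11800 Ω
Z = 5310 + j11800 Ω
|Z| = √(5310² + 11800²) = 12900 Ω
I = V/|Z| = 18/12900 = 1.39 mA

1.39 mA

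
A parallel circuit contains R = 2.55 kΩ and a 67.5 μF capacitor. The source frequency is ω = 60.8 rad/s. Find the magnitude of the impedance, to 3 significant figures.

243 Ω

X_C = 1/(ωC) = 244 Ω
Parallel: admittances add. Y = 1/R + jωC
Y = (0.000392 + j0.00410) S
|Y| = 0.00412 S → |Z| = 1/|Y| = 243 Ω, ∠Z = −∠Y = -84.5°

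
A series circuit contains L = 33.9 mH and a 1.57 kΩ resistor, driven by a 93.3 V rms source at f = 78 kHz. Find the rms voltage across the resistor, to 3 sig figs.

8.78 V

ω = 2πf = 490100 rad/s
X_L = ωL = 16600 Ω
Z = 1570 + j16600 Ω
|Z| = √(1570² + 16600²) = 16700 Ω
I = V/|Z| = 5.59 mA
V_R = I·|Z_R| = 0.00559 × 1570 = 8.78 V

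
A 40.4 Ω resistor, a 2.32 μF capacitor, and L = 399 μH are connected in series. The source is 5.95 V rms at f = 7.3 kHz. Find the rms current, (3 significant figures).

ω = 2πf = 45870 rad/s
X_L = ωL = 18.3 Ω
X_C = 1/(ωC) = 9.40 Ω
Net reactance X = X_L − X_C = 8.90 Ω
Z = 40.4 + j8.90 Ω
|Z| = √(40.4² + 8.90²) = 41.4 Ω
I = V/|Z| = 5.95/41.4 = 144 mA

144 mA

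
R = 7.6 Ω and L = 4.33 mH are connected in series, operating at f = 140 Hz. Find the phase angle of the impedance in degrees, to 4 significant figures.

26.62°

ω = 2πf = 879.6 rad/s
X_L = ωL = 3.809 Ω
Z = 7.600 + j3.809 Ω
|Z| = √(7.600² + 3.809²) = 8.501 Ω
∠Z = arctan(3.809/7.600) = 26.62°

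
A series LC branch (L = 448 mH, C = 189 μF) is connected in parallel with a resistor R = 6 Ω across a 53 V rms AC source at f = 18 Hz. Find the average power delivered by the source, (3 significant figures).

ω = 2πf = 113.1 rad/s
X_L = ωL = 50.7 Ω
X_C = 1/(ωC) = 46.8 Ω
Branch 1: Z₁ = R = 6.00 Ω
Branch 2 (series LC): Z₂ = j(X_L − X_C) = j3.88 Ω
Parallel: Z = Z₁Z₂/(Z₁+Z₂), |Z| = 3.26 Ω, ∠Z = 57.1°
I = V/|Z| = 16.3 A
P = VI cos φ = 53 × 16.3 × cos(57.1°) = 468 W

468 W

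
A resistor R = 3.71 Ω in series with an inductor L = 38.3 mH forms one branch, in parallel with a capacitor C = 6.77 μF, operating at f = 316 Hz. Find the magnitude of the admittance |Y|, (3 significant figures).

717 μS

ω = 2πf = 1985 rad/s
X_L = ωL = 76.0 Ω
X_C = 1/(ωC) = 74.4 Ω
Branch 1 (R+jX_L): Z₁ = 3.71 + j76.0 Ω, |Z₁| = 76.1 Ω
Branch 2 (−jX_C): Z₂ = −j74.4 Ω
Parallel: Z = Z₁Z₂/(Z₁+Z₂), |Z| = 1400 Ω, ∠Z = -26.8°
|Y| = 1/|Z| = 717 μS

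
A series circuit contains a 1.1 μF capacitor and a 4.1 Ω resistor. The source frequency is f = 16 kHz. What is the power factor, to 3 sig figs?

ω = 2πf = 100500 rad/s
X_C = 1/(ωC) = 9.04 Ω
Z = 4.10 − j9.04 Ω
|Z| = √(4.10² + 9.04²) = 9.93 Ω
∠Z = arctan(-9.04/4.10) = -65.6°
cos φ = cos(-65.6°) = 0.413

0.413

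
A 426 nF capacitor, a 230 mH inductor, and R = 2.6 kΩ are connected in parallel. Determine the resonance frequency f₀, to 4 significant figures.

508.5 Hz

ω₀ = 1/√(LC) = 1/√(0.23 × 4.26e-07) = 3195 rad/s
f₀ = ω₀/(2π) = 508.5 Hz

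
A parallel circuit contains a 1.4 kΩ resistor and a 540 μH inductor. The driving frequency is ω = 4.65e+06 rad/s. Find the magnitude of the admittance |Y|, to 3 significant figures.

X_L = ωL = 2510 Ω
Parallel: admittances add. Y = 1/R + 1/(jωL)
Y = (0.000714 − j0.000398) S
|Y| = 0.000818 S → |Z| = 1/|Y| = 1220 Ω, ∠Z = −∠Y = 29.1°

818 μS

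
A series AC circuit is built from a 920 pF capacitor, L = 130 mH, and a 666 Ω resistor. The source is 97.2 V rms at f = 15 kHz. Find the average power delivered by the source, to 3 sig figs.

ω = 2πf = 94250 rad/s
X_L = ωL = 12300 Ω
X_C = 1/(ωC) = 11500 Ω
Net reactance X = X_L − X_C = 719 Ω
Z = 666 + j719 Ω
|Z| = √(666² + 719²) = 980 Ω
∠Z = arctan(719/666) = 47.2°
I = V/|Z| = 99.2 mA
P = VI cos φ = 97.2 × 0.0992 × cos(47.2°) = 6.55 W

6.55 W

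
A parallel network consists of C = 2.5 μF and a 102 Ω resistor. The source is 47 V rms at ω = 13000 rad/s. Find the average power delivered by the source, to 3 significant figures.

X_C = 1/(ωC) = 30.8 Ω
Parallel: admittances add. Y = 1/R + jωC
Y = (0.00980 + j0.0325) S
|Y| = 0.0339 S → |Z| = 1/|Y| = 29.5 Ω, ∠Z = −∠Y = -73.2°
I = V/|Z| = 1.60 A
P = VI cos φ = 47 × 1.60 × cos(-73.2°) = 21.7 W

21.7 W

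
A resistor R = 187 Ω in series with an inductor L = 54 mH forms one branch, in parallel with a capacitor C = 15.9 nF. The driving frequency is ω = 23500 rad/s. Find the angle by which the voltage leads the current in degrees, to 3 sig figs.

74.0°

X_L = ωL = 1270 Ω
X_C = 1/(ωC) = 2680 Ω
Branch 1 (R+jX_L): Z₁ = 187 + j1270 Ω, |Z₁| = 1280 Ω
Branch 2 (−jX_C): Z₂ = −j2680 Ω
Parallel: Z = Z₁Z₂/(Z₁+Z₂), |Z| = 2420 Ω, ∠Z = 74.0°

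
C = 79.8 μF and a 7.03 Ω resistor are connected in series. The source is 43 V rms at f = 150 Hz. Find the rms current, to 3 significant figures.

ω = 2πf = 942.5 rad/s
X_C = 1/(ωC) = 13.3 Ω
Z = 7.03 − j13.3 Ω
|Z| = √(7.03² + 13.3²) = 15.0 Ω
I = V/|Z| = 43/15.0 = 2.86 A

2.86 A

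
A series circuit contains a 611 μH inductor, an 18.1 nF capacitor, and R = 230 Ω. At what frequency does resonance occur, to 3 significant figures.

ω₀ = 1/√(LC) = 1/√(0.000611 × 1.81e-08) = 300700 rad/s
f₀ = ω₀/(2π) = 47.9 kHz

47.9 kHz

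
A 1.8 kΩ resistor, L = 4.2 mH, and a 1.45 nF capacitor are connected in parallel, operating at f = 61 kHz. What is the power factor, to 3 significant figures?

ω = 2πf = 383300 rad/s
X_L = ωL = 1610 Ω
X_C = 1/(ωC) = 1800 Ω
Parallel: admittances add. Y = 1/R + 1/(jωL) + jωC
Y = (0.000556 − j6.55e-05) S
|Y| = 0.000559 S → |Z| = 1/|Y| = 1790 Ω, ∠Z = −∠Y = 6.72°
cos φ = cos(6.72°) = 0.993

0.993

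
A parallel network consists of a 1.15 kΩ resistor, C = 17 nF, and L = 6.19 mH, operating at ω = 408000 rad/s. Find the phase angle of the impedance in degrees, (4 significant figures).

-82.43°

X_L = ωL = 2526 Ω
X_C = 1/(ωC) = 144.2 Ω
Parallel: admittances add. Y = 1/R + 1/(jωL) + jωC
Y = (0.0008696 + j0.006540) S
|Y| = 0.006598 S → |Z| = 1/|Y| = 151.6 Ω, ∠Z = −∠Y = -82.43°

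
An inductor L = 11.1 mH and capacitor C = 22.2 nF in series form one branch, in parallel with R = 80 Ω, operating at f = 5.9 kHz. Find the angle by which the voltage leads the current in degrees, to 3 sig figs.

ω = 2πf = 37070 rad/s
X_L = ωL = 411 Ω
X_C = 1/(ωC) = 1220 Ω
Branch 1: Z₁ = R = 80.0 Ω
Branch 2 (series LC): Z₂ = j(X_L − X_C) = −j804 Ω
Parallel: Z = Z₁Z₂/(Z₁+Z₂), |Z| = 79.6 Ω, ∠Z = -5.69°

-5.69°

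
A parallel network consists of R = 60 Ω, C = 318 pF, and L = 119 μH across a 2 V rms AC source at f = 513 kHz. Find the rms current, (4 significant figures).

33.48 mA

ω = 2πf = 3.223e+06 rad/s
X_L = ωL = 383.6 Ω
X_C = 1/(ωC) = 975.6 Ω
Parallel: admittances add. Y = 1/R + 1/(jωL) + jωC
Y = (0.01667 − j0.001582) S
|Y| = 0.01674 S → |Z| = 1/|Y| = 59.73 Ω, ∠Z = −∠Y = 5.423°
I = V/|Z| = 2/59.73 = 33.48 mA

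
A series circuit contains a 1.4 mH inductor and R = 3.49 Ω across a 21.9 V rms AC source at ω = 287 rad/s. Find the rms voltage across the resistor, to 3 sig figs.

21.8 V

X_L = ωL = 0.402 Ω
Z = 3.49 + j0.402 Ω
|Z| = √(3.49² + 0.402²) = 3.51 Ω
I = V/|Z| = 6.23 A
V_R = I·|Z_R| = 6.23 × 3.49 = 21.8 V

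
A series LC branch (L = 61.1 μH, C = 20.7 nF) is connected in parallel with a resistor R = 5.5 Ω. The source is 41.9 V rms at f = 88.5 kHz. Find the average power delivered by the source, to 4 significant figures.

ω = 2πf = 556100 rad/s
X_L = ωL = 33.98 Ω
X_C = 1/(ωC) = 86.88 Ω
Branch 1: Z₁ = R = 5.500 Ω
Branch 2 (series LC): Z₂ = j(X_L − X_C) = −j52.90 Ω
Parallel: Z = Z₁Z₂/(Z₁+Z₂), |Z| = 5.471 Ω, ∠Z = -5.935°
I = V/|Z| = 7.659 A
P = VI cos φ = 41.9 × 7.659 × cos(-5.935°) = 319.2 W

319.2 W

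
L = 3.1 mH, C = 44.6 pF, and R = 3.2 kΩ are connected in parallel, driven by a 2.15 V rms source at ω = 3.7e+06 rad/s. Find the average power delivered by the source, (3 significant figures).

X_L = ωL = 11500 Ω
X_C = 1/(ωC) = 6060 Ω
Parallel: admittances add. Y = 1/R + 1/(jωL) + jωC
Y = (0.000313 + j7.78e-05) S
|Y| = 0.000322 S → |Z| = 1/|Y| = 3110 Ω, ∠Z = −∠Y = -14.0°
I = V/|Z| = 692 μA
P = VI cos φ = 2.15 × 0.000692 × cos(-14.0°) = 1.44 mW

1.44 mW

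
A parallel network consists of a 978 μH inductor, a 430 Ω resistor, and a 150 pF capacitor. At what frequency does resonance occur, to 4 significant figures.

415.5 kHz

ω₀ = 1/√(LC) = 1/√(0.000978 × 1.5e-10) = 2.611e+06 rad/s
f₀ = ω₀/(2π) = 415.5 kHz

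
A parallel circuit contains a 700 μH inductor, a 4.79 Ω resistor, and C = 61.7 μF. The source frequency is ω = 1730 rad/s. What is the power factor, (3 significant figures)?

0.279

X_L = ωL = 1.21 Ω
X_C = 1/(ωC) = 9.37 Ω
Parallel: admittances add. Y = 1/R + 1/(jωL) + jωC
Y = (0.209 − j0.719) S
|Y| = 0.749 S → |Z| = 1/|Y| = 1.34 Ω, ∠Z = −∠Y = 73.8°
cos φ = cos(73.8°) = 0.279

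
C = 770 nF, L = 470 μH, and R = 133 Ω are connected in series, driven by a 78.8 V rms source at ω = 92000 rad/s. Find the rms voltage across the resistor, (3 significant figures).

X_L = ωL = 43.2 Ω
X_C = 1/(ωC) = 14.1 Ω
Net reactance X = X_L − X_C = 29.1 Ω
Z = 133 + j29.1 Ω
|Z| = √(133² + 29.1²) = 136 Ω
I = V/|Z| = 579 mA
V_R = I·|Z_R| = 0.579 × 133 = 77.0 V

77.0 V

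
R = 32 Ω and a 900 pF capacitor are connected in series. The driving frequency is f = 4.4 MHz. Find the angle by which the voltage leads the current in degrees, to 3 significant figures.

-51.5°

ω = 2πf = 2.765e+07 rad/s
X_C = 1/(ωC) = 40.2 Ω
Z = 32.0 − j40.2 Ω
|Z| = √(32.0² + 40.2²) = 51.4 Ω
∠Z = arctan(-40.2/32.0) = -51.5°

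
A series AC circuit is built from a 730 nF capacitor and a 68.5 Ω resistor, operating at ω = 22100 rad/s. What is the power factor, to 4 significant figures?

0.7415

X_C = 1/(ωC) = 61.98 Ω
Z = 68.50 − j61.98 Ω
|Z| = √(68.50² + 61.98²) = 92.38 Ω
∠Z = arctan(-61.98/68.50) = -42.14°
cos φ = cos(-42.14°) = 0.7415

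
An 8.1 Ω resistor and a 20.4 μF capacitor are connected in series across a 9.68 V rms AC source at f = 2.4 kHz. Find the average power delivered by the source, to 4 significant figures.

ω = 2πf = 15080 rad/s
X_C = 1/(ωC) = 3.251 Ω
Z = 8.100 − j3.251 Ω
|Z| = √(8.100² + 3.251²) = 8.728 Ω
∠Z = arctan(-3.251/8.100) = -21.87°
I = V/|Z| = 1.109 A
P = VI cos φ = 9.68 × 1.109 × cos(-21.87°) = 9.963 W

9.963 W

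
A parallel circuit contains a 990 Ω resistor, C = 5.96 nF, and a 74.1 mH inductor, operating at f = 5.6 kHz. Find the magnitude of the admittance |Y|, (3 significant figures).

ω = 2πf = 35190 rad/s
X_L = ωL = 2610 Ω
X_C = 1/(ωC) = 4770 Ω
Parallel: admittances add. Y = 1/R + 1/(jωL) + jωC
Y = (0.00101 − j0.000174) S
|Y| = 0.00102 S → |Z| = 1/|Y| = 976 Ω, ∠Z = −∠Y = 9.76°

1.02 mS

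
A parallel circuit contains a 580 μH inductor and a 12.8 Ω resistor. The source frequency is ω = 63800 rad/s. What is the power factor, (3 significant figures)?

X_L = ωL = 37.0 Ω
Parallel: admittances add. Y = 1/R + 1/(jωL)
Y = (0.0781 − j0.0270) S
|Y| = 0.0827 S → |Z| = 1/|Y| = 12.1 Ω, ∠Z = −∠Y = 19.1°
cos φ = cos(19.1°) = 0.945

0.945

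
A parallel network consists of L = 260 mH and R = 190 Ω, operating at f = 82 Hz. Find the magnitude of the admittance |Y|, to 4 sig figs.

9.134 mS

ω = 2πf = 515.2 rad/s
X_L = ωL = 134.0 Ω
Parallel: admittances add. Y = 1/R + 1/(jωL)
Y = (0.005263 − j0.007465) S
|Y| = 0.009134 S → |Z| = 1/|Y| = 109.5 Ω, ∠Z = −∠Y = 54.81°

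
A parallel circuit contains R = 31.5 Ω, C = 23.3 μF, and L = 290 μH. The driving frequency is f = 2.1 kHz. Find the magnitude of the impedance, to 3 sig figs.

ω = 2πf = 13190 rad/s
X_L = ωL = 3.83 Ω
X_C = 1/(ωC) = 3.25 Ω
Parallel: admittances add. Y = 1/R + 1/(jωL) + jωC
Y = (0.0317 + j0.0461) S
|Y| = 0.0560 S → |Z| = 1/|Y| = 17.9 Ω, ∠Z = −∠Y = -55.4°

17.9 Ω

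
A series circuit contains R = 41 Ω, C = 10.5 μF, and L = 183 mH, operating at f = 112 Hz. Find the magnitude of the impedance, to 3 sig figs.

ω = 2πf = 703.7 rad/s
X_L = ωL = 129 Ω
X_C = 1/(ωC) = 135 Ω
Net reactance X = X_L − X_C = -6.56 Ω
Z = 41.0 − j6.56 Ω
|Z| = √(41.0² + 6.56²) = 41.5 Ω

41.5 Ω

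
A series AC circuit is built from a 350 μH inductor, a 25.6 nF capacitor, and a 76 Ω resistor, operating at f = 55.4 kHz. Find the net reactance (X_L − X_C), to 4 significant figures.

ω = 2πf = 348100 rad/s
X_L = ωL = 121.8 Ω
X_C = 1/(ωC) = 112.2 Ω
X = 121.8 − 112.2 = 9.611 Ω

9.611 Ω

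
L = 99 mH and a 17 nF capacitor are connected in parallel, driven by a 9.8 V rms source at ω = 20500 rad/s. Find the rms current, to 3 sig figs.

X_L = ωL = 2030 Ω
X_C = 1/(ωC) = 2870 Ω
Parallel: admittances add. Y = 1/(jωL) + jωC
Y = (0 − j0.000144) S
|Y| = 0.000144 S → |Z| = 1/|Y| = 6930 Ω, ∠Z = −∠Y = 90.0°
I = V/|Z| = 9.8/6930 = 1.41 mA

1.41 mA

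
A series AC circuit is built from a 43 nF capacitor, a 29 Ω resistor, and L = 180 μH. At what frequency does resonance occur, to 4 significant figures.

57.21 kHz

ω₀ = 1/√(LC) = 1/√(0.00018 × 4.3e-08) = 359400 rad/s
f₀ = ω₀/(2π) = 57.21 kHz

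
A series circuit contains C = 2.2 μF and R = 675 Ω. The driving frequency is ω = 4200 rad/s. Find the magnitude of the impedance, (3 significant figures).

684 Ω

X_C = 1/(ωC) = 108 Ω
Z = 675 − j108 Ω
|Z| = √(675² + 108²) = 684 Ω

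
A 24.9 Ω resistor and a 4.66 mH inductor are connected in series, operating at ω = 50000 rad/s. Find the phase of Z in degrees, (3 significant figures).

83.9°

X_L = ωL = 233 Ω
Z = 24.9 + j233 Ω
|Z| = √(24.9² + 233²) = 234 Ω
∠Z = arctan(233/24.9) = 83.9°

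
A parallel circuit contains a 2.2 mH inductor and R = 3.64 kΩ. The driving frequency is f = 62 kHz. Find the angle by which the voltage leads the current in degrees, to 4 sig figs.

ω = 2πf = 389600 rad/s
X_L = ωL = 857.0 Ω
Parallel: admittances add. Y = 1/R + 1/(jωL)
Y = (0.0002747 − j0.001167) S
|Y| = 0.001199 S → |Z| = 1/|Y| = 834.2 Ω, ∠Z = −∠Y = 76.75°

76.75°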